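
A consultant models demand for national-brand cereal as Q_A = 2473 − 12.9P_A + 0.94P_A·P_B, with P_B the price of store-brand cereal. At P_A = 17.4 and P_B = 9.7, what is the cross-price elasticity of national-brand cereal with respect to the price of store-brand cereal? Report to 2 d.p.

At P_A = 17.4 and P_B = 9.7: Q_A = 2407.193.
∂Q_A/∂P_B = 0.94P_A = 0.94(17.4) = 16.3560.
ε = (∂Q_A/∂P_B)(P_B/Q_A) = 16.3560 × (9.7/2407.193) ≈ 0.07.

0.07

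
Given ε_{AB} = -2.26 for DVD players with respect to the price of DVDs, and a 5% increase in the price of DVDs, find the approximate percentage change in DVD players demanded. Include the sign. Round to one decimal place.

%ΔQ ≈ ε × %ΔP of DVDs = -2.26 × (5%) = -11.3%.

-11.3%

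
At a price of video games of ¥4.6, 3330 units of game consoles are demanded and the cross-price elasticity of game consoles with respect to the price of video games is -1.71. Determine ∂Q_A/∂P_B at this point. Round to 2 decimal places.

ε = (∂Q_A/∂P_B)·(P_B/Q_A) ⇒ ∂Q_A/∂P_B = ε·Q_A/P_B = -1.71 × 3330/4.6 ≈ -1237.89.

-1237.89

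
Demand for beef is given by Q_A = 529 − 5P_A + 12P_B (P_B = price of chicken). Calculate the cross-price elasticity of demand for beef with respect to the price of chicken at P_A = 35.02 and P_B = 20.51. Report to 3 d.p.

At P_A = 35.02 and P_B = 20.51: Q_A = 600.02.
∂Q_A/∂P_B = 12.
ε = (∂Q_A/∂P_B)(P_B/Q_A) = 12 × (20.51/600.02) ≈ 0.410.
Since ε > 0, beef and chicken are substitutes.

0.410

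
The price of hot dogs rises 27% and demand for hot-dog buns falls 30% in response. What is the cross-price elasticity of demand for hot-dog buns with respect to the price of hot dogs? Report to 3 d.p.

-1.111

ε = (%ΔQ of hot-dog buns) / (%ΔP of hot dogs) = (-30%) / (27%) ≈ -1.111.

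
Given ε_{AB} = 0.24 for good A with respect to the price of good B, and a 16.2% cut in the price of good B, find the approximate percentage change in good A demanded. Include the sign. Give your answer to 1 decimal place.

%ΔQ ≈ ε × %ΔP of good B = 0.24 × (-16.2%) = -3.9%.

-3.9%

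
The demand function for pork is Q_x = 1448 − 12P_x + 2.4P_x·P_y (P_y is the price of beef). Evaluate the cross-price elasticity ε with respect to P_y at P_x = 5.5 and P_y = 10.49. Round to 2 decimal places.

At P_x = 5.5 and P_y = 10.49: Q_x = 1520.468.
∂Q_x/∂P_y = 2.4P_x = 2.4(5.5) = 13.2000.
ε = (∂Q_x/∂P_y)(P_y/Q_x) = 13.2000 × (10.49/1520.468) ≈ 0.09.
ε > 0: substitutes.

0.09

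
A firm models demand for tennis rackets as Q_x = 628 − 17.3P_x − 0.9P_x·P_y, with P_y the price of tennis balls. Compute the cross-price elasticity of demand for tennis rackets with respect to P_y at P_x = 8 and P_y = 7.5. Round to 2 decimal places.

At P_x = 8 and P_y = 7.5: Q_x = 435.6.
∂Q_x/∂P_y = -0.9P_x = -0.9(8) = -7.2000.
ε = (∂Q_x/∂P_y)(P_y/Q_x) = -7.2000 × (7.5/435.6) ≈ -0.12.
ε < 0: complements.

-0.12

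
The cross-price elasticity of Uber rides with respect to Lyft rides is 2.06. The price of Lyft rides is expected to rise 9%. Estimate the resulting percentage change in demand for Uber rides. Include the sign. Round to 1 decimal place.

18.5%

%ΔQ ≈ ε × %ΔP of Lyft rides = 2.06 × (9%) = 18.5%.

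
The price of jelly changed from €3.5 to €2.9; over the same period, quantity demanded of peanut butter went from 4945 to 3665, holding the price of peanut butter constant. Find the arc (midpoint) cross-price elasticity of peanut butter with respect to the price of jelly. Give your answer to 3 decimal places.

1.586

ΔQ_A = 3665 − 4945 = -1280; ΔP_B = 2.9 − 3.5 = -0.6.
Midpoints: Q̄_A = 4305.0, P̄_B = 3.20.
ε = (ΔQ_A/Q̄_A)/(ΔP_B/P̄_B) = (-1280/4305.0)/(-0.6/3.20) ≈ 1.586.
ε > 0: peanut butter and jelly are substitutes.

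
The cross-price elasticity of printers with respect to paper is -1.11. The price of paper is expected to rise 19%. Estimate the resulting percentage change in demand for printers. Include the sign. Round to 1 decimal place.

-21.1%

%ΔQ ≈ ε × %ΔP of paper = -1.11 × (19%) = -21.1%.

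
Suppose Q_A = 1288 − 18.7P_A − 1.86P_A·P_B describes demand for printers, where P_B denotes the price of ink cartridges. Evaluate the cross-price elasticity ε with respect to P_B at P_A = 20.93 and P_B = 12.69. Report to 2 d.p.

-1.23

At P_A = 20.93 and P_B = 12.69: Q_A = 402.590.
∂Q_A/∂P_B = -1.86P_A = -1.86(20.93) = -38.9298.
ε = (∂Q_A/∂P_B)(P_B/Q_A) = -38.9298 × (12.69/402.590) ≈ -1.23.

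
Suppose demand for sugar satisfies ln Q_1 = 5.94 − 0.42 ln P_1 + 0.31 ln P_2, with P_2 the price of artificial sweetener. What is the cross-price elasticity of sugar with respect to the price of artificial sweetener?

0.31

In a log-linear (constant-elasticity) demand function, the coefficient on ln P_2 is the cross-price elasticity.
ε = 0.31. Positive, so sugar and artificial sweetener are substitutes.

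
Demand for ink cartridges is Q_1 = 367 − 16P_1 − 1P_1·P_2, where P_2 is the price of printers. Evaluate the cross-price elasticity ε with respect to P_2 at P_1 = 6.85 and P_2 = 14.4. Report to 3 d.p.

At P_1 = 6.85 and P_2 = 14.4: Q_1 = 158.76.
∂Q_1/∂P_2 = -1P_1 = -1(6.85) = -6.8500.
ε = (∂Q_1/∂P_2)(P_2/Q_1) = -6.8500 × (14.4/158.76) ≈ -0.621.
ε < 0: complements.

-0.621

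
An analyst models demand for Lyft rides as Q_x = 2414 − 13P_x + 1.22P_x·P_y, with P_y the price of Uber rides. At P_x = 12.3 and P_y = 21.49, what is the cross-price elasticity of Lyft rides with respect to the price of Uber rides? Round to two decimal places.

At P_x = 12.3 and P_y = 21.49: Q_x = 2576.579.
∂Q_x/∂P_y = 1.22P_x = 1.22(12.3) = 15.0060.
ε = (∂Q_x/∂P_y)(P_y/Q_x) = 15.0060 × (21.49/2576.579) ≈ 0.13.

0.13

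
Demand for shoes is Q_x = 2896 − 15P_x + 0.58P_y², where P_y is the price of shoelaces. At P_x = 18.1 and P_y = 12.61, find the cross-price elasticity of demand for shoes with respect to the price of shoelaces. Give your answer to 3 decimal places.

0.068

At P_x = 18.1 and P_y = 12.61: Q_x = 2716.727.
∂Q_x/∂P_y = 1.16P_y = 1.16(12.61) = 14.6276.
ε = (∂Q_x/∂P_y)(P_y/Q_x) = 14.6276 × (12.61/2716.727) ≈ 0.068.
ε > 0: substitutes.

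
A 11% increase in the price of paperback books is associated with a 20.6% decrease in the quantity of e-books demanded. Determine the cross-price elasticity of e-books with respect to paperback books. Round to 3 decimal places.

ε = (%ΔQ of e-books) / (%ΔP of paperback books) = (-20.6%) / (11%) ≈ -1.873.
Negative cross-price elasticity: complements.

-1.873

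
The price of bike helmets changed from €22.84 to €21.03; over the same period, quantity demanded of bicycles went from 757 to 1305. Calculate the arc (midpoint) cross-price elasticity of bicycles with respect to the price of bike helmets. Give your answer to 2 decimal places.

-6.44

ΔQ_A = 1305 − 757 = 548; ΔP_B = 21.03 − 22.84 = -1.81.
Midpoints: Q̄_A = 1031.0, P̄_B = 21.94.
ε = (ΔQ_A/Q̄_A)/(ΔP_B/P̄_B) = (548/1031.0)/(-1.81/21.94) ≈ -6.44.
ε < 0: bicycles and bike helmets are complements.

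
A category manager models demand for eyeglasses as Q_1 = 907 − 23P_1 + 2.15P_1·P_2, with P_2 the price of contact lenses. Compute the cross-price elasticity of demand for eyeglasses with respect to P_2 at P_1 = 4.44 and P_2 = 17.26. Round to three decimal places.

At P_1 = 4.44 and P_2 = 17.26: Q_1 = 969.644.
∂Q_1/∂P_2 = 2.15P_1 = 2.15(4.44) = 9.5460.
ε = (∂Q_1/∂P_2)(P_2/Q_1) = 9.5460 × (17.26/969.644) ≈ 0.170.
ε > 0: substitutes.

0.170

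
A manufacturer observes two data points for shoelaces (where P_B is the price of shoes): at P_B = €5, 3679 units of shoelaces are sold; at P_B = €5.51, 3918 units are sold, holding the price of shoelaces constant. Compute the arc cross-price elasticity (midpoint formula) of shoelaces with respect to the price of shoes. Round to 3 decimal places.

ΔQ_A = 3918 − 3679 = 239; ΔP_B = 5.51 − 5 = 0.51.
Midpoints: Q̄_A = 3798.5, P̄_B = 5.25.
ε = (ΔQ_A/Q̄_A)/(ΔP_B/P̄_B) = (239/3798.5)/(0.51/5.25) ≈ 0.648.

0.648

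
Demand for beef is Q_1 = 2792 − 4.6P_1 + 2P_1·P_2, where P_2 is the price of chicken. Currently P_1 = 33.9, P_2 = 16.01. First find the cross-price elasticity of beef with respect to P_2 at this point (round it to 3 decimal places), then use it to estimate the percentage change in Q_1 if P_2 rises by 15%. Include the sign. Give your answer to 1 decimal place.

4.4%

At P_1 = 33.9, P_2 = 16.01: Q_1 = 3721.538.
∂Q_1/∂P_2 = 2P_1 = 67.8000.
ε = (∂Q_1/∂P_2)(P_2/Q_1) = 67.8000 × 16.01/3721.538 ≈ 0.292.
%ΔQ_1 ≈ ε × %ΔP_2 = 0.292 × (15%) = 4.4%.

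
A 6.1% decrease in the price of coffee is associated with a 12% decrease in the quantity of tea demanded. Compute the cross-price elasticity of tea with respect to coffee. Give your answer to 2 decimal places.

1.97

ε = (%ΔQ of tea) / (%ΔP of coffee) = (-12%) / (-6.1%) ≈ 1.97.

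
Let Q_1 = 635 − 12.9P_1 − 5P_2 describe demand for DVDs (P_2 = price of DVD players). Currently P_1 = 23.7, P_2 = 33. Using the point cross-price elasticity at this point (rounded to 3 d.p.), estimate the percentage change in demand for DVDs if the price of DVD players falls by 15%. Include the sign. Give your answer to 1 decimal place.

15.1%

At P_1 = 23.7, P_2 = 33: Q_1 = 164.27.
∂Q_1/∂P_2 = -5.
ε = (∂Q_1/∂P_2)(P_2/Q_1) = -5.0000 × 33/164.27 ≈ -1.004.
%ΔQ_1 ≈ ε × %ΔP_2 = -1.004 × (-15%) = 15.1%.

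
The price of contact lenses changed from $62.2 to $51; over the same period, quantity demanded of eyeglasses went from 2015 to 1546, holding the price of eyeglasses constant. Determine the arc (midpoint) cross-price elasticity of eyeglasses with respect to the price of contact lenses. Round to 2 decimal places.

ΔQ_A = 1546 − 2015 = -469; ΔP_B = 51 − 62.2 = -11.2.
Midpoints: Q̄_A = 1780.5, P̄_B = 56.60.
ε = (ΔQ_A/Q̄_A)/(ΔP_B/P̄_B) = (-469/1780.5)/(-11.2/56.60) ≈ 1.33.

1.33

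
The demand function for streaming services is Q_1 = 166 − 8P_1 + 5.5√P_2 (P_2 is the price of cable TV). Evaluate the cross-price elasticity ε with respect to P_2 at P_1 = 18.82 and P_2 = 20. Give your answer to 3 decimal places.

0.307

At P_1 = 18.82 and P_2 = 20: Q_1 = 40.037.
∂Q_1/∂P_2 = 5.5/(2√P_2) = 5.5/(2√20) = 0.6149.
ε = (∂Q_1/∂P_2)(P_2/Q_1) = 0.6149 × (20/40.037) ≈ 0.307.
ε > 0: substitutes.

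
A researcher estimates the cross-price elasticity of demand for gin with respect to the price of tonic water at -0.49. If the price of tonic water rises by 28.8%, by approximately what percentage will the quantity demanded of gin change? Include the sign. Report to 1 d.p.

-14.1%

%ΔQ ≈ ε × %ΔP of tonic water = -0.49 × (28.8%) = -14.1%.
Demand for gin falls by about 14.1%.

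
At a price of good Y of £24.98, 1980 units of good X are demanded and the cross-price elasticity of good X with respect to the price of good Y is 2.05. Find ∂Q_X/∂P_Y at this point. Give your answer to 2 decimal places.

162.49

ε = (∂Q_X/∂P_Y)·(P_Y/Q_X) ⇒ ∂Q_X/∂P_Y = ε·Q_X/P_Y = 2.05 × 1980/24.98 ≈ 162.49.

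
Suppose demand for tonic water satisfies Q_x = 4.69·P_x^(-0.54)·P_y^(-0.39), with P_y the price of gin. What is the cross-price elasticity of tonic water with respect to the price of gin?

In a log-linear (constant-elasticity) demand function, the coefficient on the exponent of P_y is the cross-price elasticity.
ε = -0.39. Negative, so tonic water and gin are complements.

-0.39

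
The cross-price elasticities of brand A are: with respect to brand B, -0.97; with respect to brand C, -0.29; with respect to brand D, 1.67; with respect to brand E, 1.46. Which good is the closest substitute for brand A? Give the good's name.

brand D

Substitutes have ε > 0. Among the positive values, 1.67 (brand D) is largest.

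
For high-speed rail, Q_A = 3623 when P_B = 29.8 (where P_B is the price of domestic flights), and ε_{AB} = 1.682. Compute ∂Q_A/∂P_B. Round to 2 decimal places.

204.49

ε = (∂Q_A/∂P_B)·(P_B/Q_A) ⇒ ∂Q_A/∂P_B = ε·Q_A/P_B = 1.682 × 3623/29.8 ≈ 204.49.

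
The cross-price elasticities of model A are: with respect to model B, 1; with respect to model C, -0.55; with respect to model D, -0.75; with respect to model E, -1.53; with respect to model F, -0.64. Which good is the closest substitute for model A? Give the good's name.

model B

Substitutes have ε > 0. Among the positive values, 1 (model B) is largest.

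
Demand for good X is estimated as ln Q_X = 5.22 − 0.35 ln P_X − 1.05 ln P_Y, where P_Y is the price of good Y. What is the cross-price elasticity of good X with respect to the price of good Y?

-1.05

In a log-linear (constant-elasticity) demand function, the coefficient on ln P_Y is the cross-price elasticity.
ε = -1.05. Negative, so good X and good Y are complements.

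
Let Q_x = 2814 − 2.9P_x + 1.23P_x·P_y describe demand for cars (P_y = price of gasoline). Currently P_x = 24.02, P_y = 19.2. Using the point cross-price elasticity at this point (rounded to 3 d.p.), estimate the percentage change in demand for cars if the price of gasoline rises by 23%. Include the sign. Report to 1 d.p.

3.9%

At P_x = 24.02, P_y = 19.2: Q_x = 3311.598.
∂Q_x/∂P_y = 1.23P_x = 29.5446.
ε = (∂Q_x/∂P_y)(P_y/Q_x) = 29.5446 × 19.2/3311.598 ≈ 0.171.
%ΔQ_x ≈ ε × %ΔP_y = 0.171 × (23%) = 3.9%.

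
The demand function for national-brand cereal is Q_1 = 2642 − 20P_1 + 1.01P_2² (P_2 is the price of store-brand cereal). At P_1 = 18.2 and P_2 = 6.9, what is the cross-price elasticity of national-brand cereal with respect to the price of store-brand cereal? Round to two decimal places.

At P_1 = 18.2 and P_2 = 6.9: Q_1 = 2326.086.
∂Q_1/∂P_2 = 2.02P_2 = 2.02(6.9) = 13.9380.
ε = (∂Q_1/∂P_2)(P_2/Q_1) = 13.9380 × (6.9/2326.086) ≈ 0.04.

0.04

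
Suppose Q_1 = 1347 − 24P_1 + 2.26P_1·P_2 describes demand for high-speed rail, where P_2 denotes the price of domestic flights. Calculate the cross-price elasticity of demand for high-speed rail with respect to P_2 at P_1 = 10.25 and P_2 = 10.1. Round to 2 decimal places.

0.18

At P_1 = 10.25 and P_2 = 10.1: Q_1 = 1334.966.
∂Q_1/∂P_2 = 2.26P_1 = 2.26(10.25) = 23.1650.
ε = (∂Q_1/∂P_2)(P_2/Q_1) = 23.1650 × (10.1/1334.966) ≈ 0.18.
ε > 0: substitutes.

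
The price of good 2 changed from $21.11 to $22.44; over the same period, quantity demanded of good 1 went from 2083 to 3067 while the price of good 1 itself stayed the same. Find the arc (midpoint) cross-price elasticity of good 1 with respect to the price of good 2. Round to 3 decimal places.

6.256

ΔQ_1 = 3067 − 2083 = 984; ΔP_2 = 22.44 − 21.11 = 1.33.
Midpoints: Q̄_1 = 2575.0, P̄_2 = 21.77.
ε = (ΔQ_1/Q̄_1)/(ΔP_2/P̄_2) = (984/2575.0)/(1.33/21.77) ≈ 6.256.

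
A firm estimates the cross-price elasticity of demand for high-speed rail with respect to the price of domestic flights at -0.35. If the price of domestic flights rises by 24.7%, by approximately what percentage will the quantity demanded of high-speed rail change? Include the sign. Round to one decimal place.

%ΔQ ≈ ε × %ΔP of domestic flights = -0.35 × (24.7%) = -8.6%.

-8.6%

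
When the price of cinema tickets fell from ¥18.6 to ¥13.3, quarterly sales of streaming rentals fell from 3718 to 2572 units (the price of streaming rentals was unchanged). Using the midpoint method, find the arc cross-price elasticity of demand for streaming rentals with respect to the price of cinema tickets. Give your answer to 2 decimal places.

ΔQ_A = 2572 − 3718 = -1146; ΔP_B = 13.3 − 18.6 = -5.3.
Midpoints: Q̄_A = 3145.0, P̄_B = 15.95.
ε = (ΔQ_A/Q̄_A)/(ΔP_B/P̄_B) = (-1146/3145.0)/(-5.3/15.95) ≈ 1.10.
ε > 0: streaming rentals and cinema tickets are substitutes.

1.10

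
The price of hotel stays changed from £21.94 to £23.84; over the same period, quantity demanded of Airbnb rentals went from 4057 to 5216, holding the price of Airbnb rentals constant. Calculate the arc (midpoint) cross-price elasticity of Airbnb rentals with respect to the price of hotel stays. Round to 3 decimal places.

ΔQ_A = 5216 − 4057 = 1159; ΔP_B = 23.84 − 21.94 = 1.9.
Midpoints: Q̄_A = 4636.5, P̄_B = 22.89.
ε = (ΔQ_A/Q̄_A)/(ΔP_B/P̄_B) = (1159/4636.5)/(1.9/22.89) ≈ 3.012.
ε > 0: Airbnb rentals and hotel stays are substitutes.

3.012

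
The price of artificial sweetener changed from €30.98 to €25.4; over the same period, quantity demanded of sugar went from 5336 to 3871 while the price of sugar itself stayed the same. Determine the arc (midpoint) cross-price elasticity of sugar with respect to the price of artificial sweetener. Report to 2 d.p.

1.61

ΔQ_A = 3871 − 5336 = -1465; ΔP_B = 25.4 − 30.98 = -5.58.
Midpoints: Q̄_A = 4603.5, P̄_B = 28.19.
ε = (ΔQ_A/Q̄_A)/(ΔP_B/P̄_B) = (-1465/4603.5)/(-5.58/28.19) ≈ 1.61.
ε > 0: sugar and artificial sweetener are substitutes.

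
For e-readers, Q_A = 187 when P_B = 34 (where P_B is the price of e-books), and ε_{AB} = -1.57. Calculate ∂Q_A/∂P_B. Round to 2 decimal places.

-8.64

ε = (∂Q_A/∂P_B)·(P_B/Q_A) ⇒ ∂Q_A/∂P_B = ε·Q_A/P_B = -1.57 × 187/34 ≈ -8.64.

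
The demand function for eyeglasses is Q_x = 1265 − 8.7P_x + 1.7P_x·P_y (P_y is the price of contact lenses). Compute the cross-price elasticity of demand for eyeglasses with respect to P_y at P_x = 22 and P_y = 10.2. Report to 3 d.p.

0.262

At P_x = 22 and P_y = 10.2: Q_x = 1455.08.
∂Q_x/∂P_y = 1.7P_x = 1.7(22) = 37.4000.
ε = (∂Q_x/∂P_y)(P_y/Q_x) = 37.4000 × (10.2/1455.08) ≈ 0.262.
ε > 0: substitutes.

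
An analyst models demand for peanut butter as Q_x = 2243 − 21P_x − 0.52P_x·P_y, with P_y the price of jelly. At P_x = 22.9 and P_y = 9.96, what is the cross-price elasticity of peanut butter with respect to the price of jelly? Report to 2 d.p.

At P_x = 22.9 and P_y = 9.96: Q_x = 1643.496.
∂Q_x/∂P_y = -0.52P_x = -0.52(22.9) = -11.9080.
ε = (∂Q_x/∂P_y)(P_y/Q_x) = -11.9080 × (9.96/1643.496) ≈ -0.07.

-0.07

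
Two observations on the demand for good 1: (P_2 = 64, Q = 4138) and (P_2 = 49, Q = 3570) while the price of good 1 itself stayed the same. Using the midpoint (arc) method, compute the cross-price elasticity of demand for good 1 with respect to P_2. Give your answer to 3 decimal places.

0.555

ΔQ_1 = 3570 − 4138 = -568; ΔP_2 = 49 − 64 = -15.
Midpoints: Q̄_1 = 3854.0, P̄_2 = 56.50.
ε = (ΔQ_1/Q̄_1)/(ΔP_2/P̄_2) = (-568/3854.0)/(-15/56.50) ≈ 0.555.
ε > 0: good 1 and good 2 are substitutes.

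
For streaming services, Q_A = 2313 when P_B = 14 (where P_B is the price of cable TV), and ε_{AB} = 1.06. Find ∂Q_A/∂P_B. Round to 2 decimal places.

175.13

ε = (∂Q_A/∂P_B)·(P_B/Q_A) ⇒ ∂Q_A/∂P_B = ε·Q_A/P_B = 1.06 × 2313/14 ≈ 175.13.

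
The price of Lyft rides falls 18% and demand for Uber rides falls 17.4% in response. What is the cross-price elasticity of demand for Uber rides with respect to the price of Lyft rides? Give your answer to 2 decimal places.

0.97

ε = (%ΔQ of Uber rides) / (%ΔP of Lyft rides) = (-17.4%) / (-18%) ≈ 0.97.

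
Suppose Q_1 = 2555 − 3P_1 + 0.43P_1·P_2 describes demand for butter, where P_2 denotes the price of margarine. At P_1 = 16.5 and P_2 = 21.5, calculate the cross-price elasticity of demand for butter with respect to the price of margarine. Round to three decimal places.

At P_1 = 16.5 and P_2 = 21.5: Q_1 = 2658.043.
∂Q_1/∂P_2 = 0.43P_1 = 0.43(16.5) = 7.0950.
ε = (∂Q_1/∂P_2)(P_2/Q_1) = 7.0950 × (21.5/2658.043) ≈ 0.057.

0.057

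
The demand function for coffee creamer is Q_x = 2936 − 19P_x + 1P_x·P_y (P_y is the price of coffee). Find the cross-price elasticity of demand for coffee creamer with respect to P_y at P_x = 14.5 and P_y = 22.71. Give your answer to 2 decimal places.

At P_x = 14.5 and P_y = 22.71: Q_x = 2989.795.
∂Q_x/∂P_y = 1P_x = 1(14.5) = 14.5000.
ε = (∂Q_x/∂P_y)(P_y/Q_x) = 14.5000 × (22.71/2989.795) ≈ 0.11.

0.11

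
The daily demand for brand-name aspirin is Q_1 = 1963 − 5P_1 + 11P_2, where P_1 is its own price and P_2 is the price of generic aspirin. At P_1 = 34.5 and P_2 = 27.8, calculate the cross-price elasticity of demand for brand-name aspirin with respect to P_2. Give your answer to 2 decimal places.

At P_1 = 34.5 and P_2 = 27.8: Q_1 = 2096.3.
∂Q_1/∂P_2 = 11.
ε = (∂Q_1/∂P_2)(P_2/Q_1) = 11 × (27.8/2096.3) ≈ 0.15.

0.15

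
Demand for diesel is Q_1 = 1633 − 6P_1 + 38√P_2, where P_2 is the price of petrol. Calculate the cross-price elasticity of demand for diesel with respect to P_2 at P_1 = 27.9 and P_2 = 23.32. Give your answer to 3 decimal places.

0.056

At P_1 = 27.9 and P_2 = 23.32: Q_1 = 1649.105.
∂Q_1/∂P_2 = 38/(2√P_2) = 38/(2√23.32) = 3.9345.
ε = (∂Q_1/∂P_2)(P_2/Q_1) = 3.9345 × (23.32/1649.105) ≈ 0.056.
ε > 0: substitutes.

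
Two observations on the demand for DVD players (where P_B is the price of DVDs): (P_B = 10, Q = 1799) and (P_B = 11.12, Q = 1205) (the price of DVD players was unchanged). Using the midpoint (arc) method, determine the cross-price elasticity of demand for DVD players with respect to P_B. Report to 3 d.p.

-3.729

ΔQ_A = 1205 − 1799 = -594; ΔP_B = 11.12 − 10 = 1.12.
Midpoints: Q̄_A = 1502.0, P̄_B = 10.56.
ε = (ΔQ_A/Q̄_A)/(ΔP_B/P̄_B) = (-594/1502.0)/(1.12/10.56) ≈ -3.729.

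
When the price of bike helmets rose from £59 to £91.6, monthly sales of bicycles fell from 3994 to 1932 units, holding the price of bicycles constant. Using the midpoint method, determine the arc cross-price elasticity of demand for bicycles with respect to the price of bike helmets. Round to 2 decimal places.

-1.61

ΔQ_A = 1932 − 3994 = -2062; ΔP_B = 91.6 − 59 = 32.6.
Midpoints: Q̄_A = 2963.0, P̄_B = 75.30.
ε = (ΔQ_A/Q̄_A)/(ΔP_B/P̄_B) = (-2062/2963.0)/(32.6/75.30) ≈ -1.61.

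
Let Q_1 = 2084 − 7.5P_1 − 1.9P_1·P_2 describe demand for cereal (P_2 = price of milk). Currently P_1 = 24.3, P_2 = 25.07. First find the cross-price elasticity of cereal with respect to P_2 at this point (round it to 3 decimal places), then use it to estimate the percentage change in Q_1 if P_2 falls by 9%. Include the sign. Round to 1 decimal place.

At P_1 = 24.3, P_2 = 25.07: Q_1 = 744.268.
∂Q_1/∂P_2 = -1.9P_1 = -46.1700.
ε = (∂Q_1/∂P_2)(P_2/Q_1) = -46.1700 × 25.07/744.268 ≈ -1.555.
%ΔQ_1 ≈ ε × %ΔP_2 = -1.555 × (-9%) = 14.0%.

14.0%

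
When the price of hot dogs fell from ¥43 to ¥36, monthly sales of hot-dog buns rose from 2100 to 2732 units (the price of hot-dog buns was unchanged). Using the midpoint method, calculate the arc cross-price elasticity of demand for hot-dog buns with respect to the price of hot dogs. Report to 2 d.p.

-1.48

ΔQ_A = 2732 − 2100 = 632; ΔP_B = 36 − 43 = -7.
Midpoints: Q̄_A = 2416.0, P̄_B = 39.50.
ε = (ΔQ_A/Q̄_A)/(ΔP_B/P̄_B) = (632/2416.0)/(-7/39.50) ≈ -1.48.
ε < 0: hot-dog buns and hot dogs are complements.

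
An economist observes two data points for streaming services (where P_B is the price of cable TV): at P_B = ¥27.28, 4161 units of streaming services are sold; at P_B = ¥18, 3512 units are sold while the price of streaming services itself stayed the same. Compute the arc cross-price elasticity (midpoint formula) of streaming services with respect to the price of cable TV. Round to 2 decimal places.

ΔQ_A = 3512 − 4161 = -649; ΔP_B = 18 − 27.28 = -9.28.
Midpoints: Q̄_A = 3836.5, P̄_B = 22.64.
ε = (ΔQ_A/Q̄_A)/(ΔP_B/P̄_B) = (-649/3836.5)/(-9.28/22.64) ≈ 0.41.
ε > 0: streaming services and cable TV are substitutes.

0.41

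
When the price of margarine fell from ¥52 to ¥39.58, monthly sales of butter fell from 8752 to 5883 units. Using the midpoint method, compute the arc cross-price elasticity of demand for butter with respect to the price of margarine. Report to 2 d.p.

ΔQ_A = 5883 − 8752 = -2869; ΔP_B = 39.58 − 52 = -12.42.
Midpoints: Q̄_A = 7317.5, P̄_B = 45.79.
ε = (ΔQ_A/Q̄_A)/(ΔP_B/P̄_B) = (-2869/7317.5)/(-12.42/45.79) ≈ 1.45.

1.45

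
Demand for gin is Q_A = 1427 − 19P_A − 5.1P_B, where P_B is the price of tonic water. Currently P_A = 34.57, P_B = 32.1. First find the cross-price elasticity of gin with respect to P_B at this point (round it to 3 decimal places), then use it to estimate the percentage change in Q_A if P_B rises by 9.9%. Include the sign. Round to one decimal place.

At P_A = 34.57, P_B = 32.1: Q_A = 606.46.
∂Q_A/∂P_B = -5.1.
ε = (∂Q_A/∂P_B)(P_B/Q_A) = -5.1000 × 32.1/606.46 ≈ -0.270.
%ΔQ_A ≈ ε × %ΔP_B = -0.270 × (9.9%) = -2.7%.

-2.7%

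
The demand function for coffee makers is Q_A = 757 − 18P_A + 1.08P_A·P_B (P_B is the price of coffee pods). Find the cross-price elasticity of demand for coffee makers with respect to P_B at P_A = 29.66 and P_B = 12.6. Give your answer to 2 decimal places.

At P_A = 29.66 and P_B = 12.6: Q_A = 626.733.
∂Q_A/∂P_B = 1.08P_A = 1.08(29.66) = 32.0328.
ε = (∂Q_A/∂P_B)(P_B/Q_A) = 32.0328 × (12.6/626.733) ≈ 0.64.
ε > 0: substitutes.

0.64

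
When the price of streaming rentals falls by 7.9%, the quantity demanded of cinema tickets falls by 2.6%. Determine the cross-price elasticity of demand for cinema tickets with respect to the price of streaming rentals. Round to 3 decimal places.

ε = (%ΔQ of cinema tickets) / (%ΔP of streaming rentals) = (-2.6%) / (-7.9%) ≈ 0.329.
Positive cross-price elasticity: substitutes.

0.329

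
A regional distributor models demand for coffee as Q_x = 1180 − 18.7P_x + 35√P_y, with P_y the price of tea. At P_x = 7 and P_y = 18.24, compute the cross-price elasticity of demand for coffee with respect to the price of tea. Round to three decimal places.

At P_x = 7 and P_y = 18.24: Q_x = 1198.579.
∂Q_x/∂P_y = 35/(2√P_y) = 35/(2√18.24) = 4.0976.
ε = (∂Q_x/∂P_y)(P_y/Q_x) = 4.0976 × (18.24/1198.579) ≈ 0.062.
ε > 0: substitutes.

0.062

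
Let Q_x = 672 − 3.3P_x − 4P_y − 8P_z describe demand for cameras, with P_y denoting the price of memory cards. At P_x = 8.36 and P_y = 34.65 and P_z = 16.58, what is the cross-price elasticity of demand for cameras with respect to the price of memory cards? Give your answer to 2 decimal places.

At P_x = 8.36 and P_y = 34.65 and P_z = 16.58: Q_x = 373.172.
∂Q_x/∂P_y = -4.
ε = (∂Q_x/∂P_y)(P_y/Q_x) = -4 × (34.65/373.172) ≈ -0.37.

-0.37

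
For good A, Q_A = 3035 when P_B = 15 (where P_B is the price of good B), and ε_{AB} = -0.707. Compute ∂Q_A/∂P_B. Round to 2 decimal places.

ε = (∂Q_A/∂P_B)·(P_B/Q_A) ⇒ ∂Q_A/∂P_B = ε·Q_A/P_B = -0.707 × 3035/15 ≈ -143.05.

-143.05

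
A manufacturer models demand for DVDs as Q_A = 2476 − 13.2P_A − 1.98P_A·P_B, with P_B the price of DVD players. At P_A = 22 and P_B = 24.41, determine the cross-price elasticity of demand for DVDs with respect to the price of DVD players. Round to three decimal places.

At P_A = 22 and P_B = 24.41: Q_A = 1122.300.
∂Q_A/∂P_B = -1.98P_A = -1.98(22) = -43.5600.
ε = (∂Q_A/∂P_B)(P_B/Q_A) = -43.5600 × (24.41/1122.300) ≈ -0.947.
ε < 0: complements.

-0.947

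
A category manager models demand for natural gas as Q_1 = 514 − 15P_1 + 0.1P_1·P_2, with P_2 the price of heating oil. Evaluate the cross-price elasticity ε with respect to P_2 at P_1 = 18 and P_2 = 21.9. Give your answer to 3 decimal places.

At P_1 = 18 and P_2 = 21.9: Q_1 = 283.42.
∂Q_1/∂P_2 = 0.1P_1 = 0.1(18) = 1.8000.
ε = (∂Q_1/∂P_2)(P_2/Q_1) = 1.8000 × (21.9/283.42) ≈ 0.139.
ε > 0: substitutes.

0.139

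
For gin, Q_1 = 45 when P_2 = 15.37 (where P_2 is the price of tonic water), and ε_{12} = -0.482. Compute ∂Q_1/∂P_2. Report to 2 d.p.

-1.41

ε = (∂Q_1/∂P_2)·(P_2/Q_1) ⇒ ∂Q_1/∂P_2 = ε·Q_1/P_2 = -0.482 × 45/15.37 ≈ -1.41.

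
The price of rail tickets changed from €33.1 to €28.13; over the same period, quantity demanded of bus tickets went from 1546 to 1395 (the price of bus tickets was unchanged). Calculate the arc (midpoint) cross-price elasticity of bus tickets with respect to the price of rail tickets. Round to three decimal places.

ΔQ_A = 1395 − 1546 = -151; ΔP_B = 28.13 − 33.1 = -4.97.
Midpoints: Q̄_A = 1470.5, P̄_B = 30.62.
ε = (ΔQ_A/Q̄_A)/(ΔP_B/P̄_B) = (-151/1470.5)/(-4.97/30.62) ≈ 0.633.
ε > 0: bus tickets and rail tickets are substitutes.

0.633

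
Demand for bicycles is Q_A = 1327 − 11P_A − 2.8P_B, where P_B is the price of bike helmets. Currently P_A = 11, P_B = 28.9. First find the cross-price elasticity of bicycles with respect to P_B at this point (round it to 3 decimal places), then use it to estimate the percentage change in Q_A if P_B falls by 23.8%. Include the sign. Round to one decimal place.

At P_A = 11, P_B = 28.9: Q_A = 1125.08.
∂Q_A/∂P_B = -2.8.
ε = (∂Q_A/∂P_B)(P_B/Q_A) = -2.8000 × 28.9/1125.08 ≈ -0.072.
%ΔQ_A ≈ ε × %ΔP_B = -0.072 × (-23.8%) = 1.7%.

1.7%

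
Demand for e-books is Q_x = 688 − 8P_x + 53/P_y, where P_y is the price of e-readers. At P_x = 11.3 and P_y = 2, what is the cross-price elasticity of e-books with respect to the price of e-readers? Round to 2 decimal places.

-0.04

At P_x = 11.3 and P_y = 2: Q_x = 624.1.
∂Q_x/∂P_y = −53/P_y² = -13.2500.
ε = (∂Q_x/∂P_y)(P_y/Q_x) = -13.2500 × (2/624.1) ≈ -0.04.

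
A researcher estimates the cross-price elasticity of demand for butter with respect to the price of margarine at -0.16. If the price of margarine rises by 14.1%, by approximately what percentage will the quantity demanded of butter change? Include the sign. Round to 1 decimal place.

-2.3%

%ΔQ ≈ ε × %ΔP of margarine = -0.16 × (14.1%) = -2.3%.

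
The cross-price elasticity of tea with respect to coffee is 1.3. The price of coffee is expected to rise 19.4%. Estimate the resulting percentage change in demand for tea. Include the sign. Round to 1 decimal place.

%ΔQ ≈ ε × %ΔP of coffee = 1.3 × (19.4%) = 25.2%.
Demand for tea rises by about 25.2%.

25.2%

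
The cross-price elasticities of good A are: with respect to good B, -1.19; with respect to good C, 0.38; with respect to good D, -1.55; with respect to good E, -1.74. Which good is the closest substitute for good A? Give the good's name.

good C

Substitutes have ε > 0. Among the positive values, 0.38 (good C) is largest.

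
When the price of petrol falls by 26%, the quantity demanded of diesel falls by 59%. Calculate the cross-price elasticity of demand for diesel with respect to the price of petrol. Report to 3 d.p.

ε = (%ΔQ of diesel) / (%ΔP of petrol) = (-59%) / (-26%) ≈ 2.269.
Positive cross-price elasticity: substitutes.

2.269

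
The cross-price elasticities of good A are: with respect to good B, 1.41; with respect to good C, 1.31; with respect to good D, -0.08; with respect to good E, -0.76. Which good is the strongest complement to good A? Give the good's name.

good E

Complements have ε < 0. The most negative value is -0.76 (good E).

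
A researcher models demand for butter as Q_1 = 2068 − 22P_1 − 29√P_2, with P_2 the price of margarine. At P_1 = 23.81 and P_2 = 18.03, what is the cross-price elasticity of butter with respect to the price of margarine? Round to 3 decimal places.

-0.043

At P_1 = 23.81 and P_2 = 18.03: Q_1 = 1421.041.
∂Q_1/∂P_2 = -29/(2√P_2) = -29/(2√18.03) = -3.4148.
ε = (∂Q_1/∂P_2)(P_2/Q_1) = -3.4148 × (18.03/1421.041) ≈ -0.043.
ε < 0: complements.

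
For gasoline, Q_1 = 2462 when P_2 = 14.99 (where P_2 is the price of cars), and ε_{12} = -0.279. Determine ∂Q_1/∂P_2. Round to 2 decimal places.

ε = (∂Q_1/∂P_2)·(P_2/Q_1) ⇒ ∂Q_1/∂P_2 = ε·Q_1/P_2 = -0.279 × 2462/14.99 ≈ -45.82.

-45.82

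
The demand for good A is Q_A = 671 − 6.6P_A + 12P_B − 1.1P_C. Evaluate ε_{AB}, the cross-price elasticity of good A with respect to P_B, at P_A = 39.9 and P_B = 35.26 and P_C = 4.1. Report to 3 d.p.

0.512

At P_A = 39.9 and P_B = 35.26 and P_C = 4.1: Q_A = 826.27.
∂Q_A/∂P_B = 12.
ε = (∂Q_A/∂P_B)(P_B/Q_A) = 12 × (35.26/826.27) ≈ 0.512.
Since ε > 0, good A and good B are substitutes.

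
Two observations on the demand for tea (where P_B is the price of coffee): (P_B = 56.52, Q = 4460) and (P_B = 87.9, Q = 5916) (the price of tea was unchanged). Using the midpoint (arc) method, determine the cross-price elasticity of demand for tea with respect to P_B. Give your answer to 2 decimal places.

ΔQ_A = 5916 − 4460 = 1456; ΔP_B = 87.9 − 56.52 = 31.38.
Midpoints: Q̄_A = 5188.0, P̄_B = 72.21.
ε = (ΔQ_A/Q̄_A)/(ΔP_B/P̄_B) = (1456/5188.0)/(31.38/72.21) ≈ 0.65.

0.65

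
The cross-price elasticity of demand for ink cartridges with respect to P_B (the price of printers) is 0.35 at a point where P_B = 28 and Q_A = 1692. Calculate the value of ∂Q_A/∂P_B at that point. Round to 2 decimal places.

ε = (∂Q_A/∂P_B)·(P_B/Q_A) ⇒ ∂Q_A/∂P_B = ε·Q_A/P_B = 0.35 × 1692/28 ≈ 21.15.

21.15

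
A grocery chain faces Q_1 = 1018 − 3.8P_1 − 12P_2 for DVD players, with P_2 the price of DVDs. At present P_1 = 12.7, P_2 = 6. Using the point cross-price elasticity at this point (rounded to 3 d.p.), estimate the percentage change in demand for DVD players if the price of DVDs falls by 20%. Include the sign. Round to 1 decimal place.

At P_1 = 12.7, P_2 = 6: Q_1 = 897.74.
∂Q_1/∂P_2 = -12.
ε = (∂Q_1/∂P_2)(P_2/Q_1) = -12.0000 × 6/897.74 ≈ -0.080.
%ΔQ_1 ≈ ε × %ΔP_2 = -0.080 × (-20%) = 1.6%.

1.6%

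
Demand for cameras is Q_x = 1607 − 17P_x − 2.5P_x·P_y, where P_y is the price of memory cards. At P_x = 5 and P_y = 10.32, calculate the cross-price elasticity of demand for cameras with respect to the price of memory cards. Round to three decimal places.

At P_x = 5 and P_y = 10.32: Q_x = 1393.
∂Q_x/∂P_y = -2.5P_x = -2.5(5) = -12.5000.
ε = (∂Q_x/∂P_y)(P_y/Q_x) = -12.5000 × (10.32/1393) ≈ -0.093.
ε < 0: complements.

-0.093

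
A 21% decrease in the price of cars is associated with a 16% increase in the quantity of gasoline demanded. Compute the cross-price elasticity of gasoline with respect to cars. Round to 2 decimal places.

-0.76

ε = (%ΔQ of gasoline) / (%ΔP of cars) = (16%) / (-21%) ≈ -0.76.
Negative cross-price elasticity: complements.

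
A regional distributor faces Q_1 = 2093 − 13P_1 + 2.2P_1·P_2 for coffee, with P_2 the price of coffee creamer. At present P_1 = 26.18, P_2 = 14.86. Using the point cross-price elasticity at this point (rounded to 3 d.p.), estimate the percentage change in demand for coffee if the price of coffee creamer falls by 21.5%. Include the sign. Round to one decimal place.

At P_1 = 26.18, P_2 = 14.86: Q_1 = 2608.537.
∂Q_1/∂P_2 = 2.2P_1 = 57.5960.
ε = (∂Q_1/∂P_2)(P_2/Q_1) = 57.5960 × 14.86/2608.537 ≈ 0.328.
%ΔQ_1 ≈ ε × %ΔP_2 = 0.328 × (-21.5%) = -7.1%.

-7.1%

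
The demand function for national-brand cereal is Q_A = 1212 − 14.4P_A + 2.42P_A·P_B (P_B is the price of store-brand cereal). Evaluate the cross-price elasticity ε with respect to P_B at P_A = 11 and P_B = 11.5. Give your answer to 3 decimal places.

0.225

At P_A = 11 and P_B = 11.5: Q_A = 1359.73.
∂Q_A/∂P_B = 2.42P_A = 2.42(11) = 26.6200.
ε = (∂Q_A/∂P_B)(P_B/Q_A) = 26.6200 × (11.5/1359.73) ≈ 0.225.
ε > 0: substitutes.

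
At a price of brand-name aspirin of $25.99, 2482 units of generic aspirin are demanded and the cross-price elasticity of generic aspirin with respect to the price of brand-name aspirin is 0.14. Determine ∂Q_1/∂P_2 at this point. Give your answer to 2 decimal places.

13.37

ε = (∂Q_1/∂P_2)·(P_2/Q_1) ⇒ ∂Q_1/∂P_2 = ε·Q_1/P_2 = 0.14 × 2482/25.99 ≈ 13.37.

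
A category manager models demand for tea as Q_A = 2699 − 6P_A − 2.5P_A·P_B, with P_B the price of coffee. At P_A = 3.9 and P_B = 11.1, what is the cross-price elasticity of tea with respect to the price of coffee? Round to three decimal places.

At P_A = 3.9 and P_B = 11.1: Q_A = 2567.375.
∂Q_A/∂P_B = -2.5P_A = -2.5(3.9) = -9.7500.
ε = (∂Q_A/∂P_B)(P_B/Q_A) = -9.7500 × (11.1/2567.375) ≈ -0.042.
ε < 0: complements.

-0.042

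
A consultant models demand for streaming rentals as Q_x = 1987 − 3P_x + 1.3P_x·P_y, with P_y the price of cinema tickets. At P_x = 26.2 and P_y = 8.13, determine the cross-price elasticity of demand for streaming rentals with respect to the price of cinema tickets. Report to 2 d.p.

At P_x = 26.2 and P_y = 8.13: Q_x = 2185.308.
∂Q_x/∂P_y = 1.3P_x = 1.3(26.2) = 34.0600.
ε = (∂Q_x/∂P_y)(P_y/Q_x) = 34.0600 × (8.13/2185.308) ≈ 0.13.

0.13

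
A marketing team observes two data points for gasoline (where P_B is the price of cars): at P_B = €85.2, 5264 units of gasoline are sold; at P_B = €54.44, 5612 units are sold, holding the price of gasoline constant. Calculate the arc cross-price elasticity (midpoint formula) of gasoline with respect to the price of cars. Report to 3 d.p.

ΔQ_A = 5612 − 5264 = 348; ΔP_B = 54.44 − 85.2 = -30.76.
Midpoints: Q̄_A = 5438.0, P̄_B = 69.82.
ε = (ΔQ_A/Q̄_A)/(ΔP_B/P̄_B) = (348/5438.0)/(-30.76/69.82) ≈ -0.145.

-0.145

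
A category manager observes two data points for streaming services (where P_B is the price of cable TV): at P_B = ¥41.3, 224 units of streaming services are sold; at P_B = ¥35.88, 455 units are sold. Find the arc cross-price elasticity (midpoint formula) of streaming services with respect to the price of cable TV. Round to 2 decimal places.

ΔQ_A = 455 − 224 = 231; ΔP_B = 35.88 − 41.3 = -5.42.
Midpoints: Q̄_A = 339.5, P̄_B = 38.59.
ε = (ΔQ_A/Q̄_A)/(ΔP_B/P̄_B) = (231/339.5)/(-5.42/38.59) ≈ -4.84.

-4.84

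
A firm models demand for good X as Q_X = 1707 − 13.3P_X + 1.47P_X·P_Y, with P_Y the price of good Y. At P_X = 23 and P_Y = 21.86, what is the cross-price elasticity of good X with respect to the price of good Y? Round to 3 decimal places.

At P_X = 23 and P_Y = 21.86: Q_X = 2140.187.
∂Q_X/∂P_Y = 1.47P_X = 1.47(23) = 33.8100.
ε = (∂Q_X/∂P_Y)(P_Y/Q_X) = 33.8100 × (21.86/2140.187) ≈ 0.345.
ε > 0: substitutes.

0.345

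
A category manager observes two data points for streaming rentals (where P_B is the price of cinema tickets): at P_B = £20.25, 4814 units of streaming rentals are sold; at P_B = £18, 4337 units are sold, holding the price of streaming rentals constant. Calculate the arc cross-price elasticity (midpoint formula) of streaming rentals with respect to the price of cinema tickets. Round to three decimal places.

0.886

ΔQ_A = 4337 − 4814 = -477; ΔP_B = 18 − 20.25 = -2.25.
Midpoints: Q̄_A = 4575.5, P̄_B = 19.12.
ε = (ΔQ_A/Q̄_A)/(ΔP_B/P̄_B) = (-477/4575.5)/(-2.25/19.12) ≈ 0.886.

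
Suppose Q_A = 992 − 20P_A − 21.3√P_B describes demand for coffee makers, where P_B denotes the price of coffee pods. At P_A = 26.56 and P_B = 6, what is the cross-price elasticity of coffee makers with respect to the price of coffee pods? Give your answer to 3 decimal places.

-0.064

At P_A = 26.56 and P_B = 6: Q_A = 408.626.
∂Q_A/∂P_B = -21.3/(2√P_B) = -21.3/(2√6) = -4.3478.
ε = (∂Q_A/∂P_B)(P_B/Q_A) = -4.3478 × (6/408.626) ≈ -0.064.
ε < 0: complements.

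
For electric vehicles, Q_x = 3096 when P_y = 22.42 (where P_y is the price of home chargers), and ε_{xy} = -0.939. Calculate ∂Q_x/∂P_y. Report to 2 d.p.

ε = (∂Q_x/∂P_y)·(P_y/Q_x) ⇒ ∂Q_x/∂P_y = ε·Q_x/P_y = -0.939 × 3096/22.42 ≈ -129.67.

-129.67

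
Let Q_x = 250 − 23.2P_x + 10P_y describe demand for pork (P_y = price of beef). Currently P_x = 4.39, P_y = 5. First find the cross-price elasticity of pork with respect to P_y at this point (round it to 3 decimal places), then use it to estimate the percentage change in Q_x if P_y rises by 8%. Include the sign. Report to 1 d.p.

At P_x = 4.39, P_y = 5: Q_x = 198.152.
∂Q_x/∂P_y = 10.
ε = (∂Q_x/∂P_y)(P_y/Q_x) = 10.0000 × 5/198.152 ≈ 0.252.
%ΔQ_x ≈ ε × %ΔP_y = 0.252 × (8%) = 2.0%.

2.0%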